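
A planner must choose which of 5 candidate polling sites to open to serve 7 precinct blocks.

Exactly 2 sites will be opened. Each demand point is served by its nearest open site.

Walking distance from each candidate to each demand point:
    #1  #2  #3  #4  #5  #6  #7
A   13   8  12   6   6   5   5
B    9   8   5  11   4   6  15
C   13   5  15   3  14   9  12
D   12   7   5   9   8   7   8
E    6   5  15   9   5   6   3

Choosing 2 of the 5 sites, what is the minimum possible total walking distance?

Open {B, E}.
  #1→E 6, #2→E 5, #3→B 5, #4→E 9, #5→B 4, #6→B 6, #7→E 3  ⇒ total 38.
Compare {D, E}: total 39.
Compare {A, B}: total 42.
No size-2 selection does better; minimum is 38.

38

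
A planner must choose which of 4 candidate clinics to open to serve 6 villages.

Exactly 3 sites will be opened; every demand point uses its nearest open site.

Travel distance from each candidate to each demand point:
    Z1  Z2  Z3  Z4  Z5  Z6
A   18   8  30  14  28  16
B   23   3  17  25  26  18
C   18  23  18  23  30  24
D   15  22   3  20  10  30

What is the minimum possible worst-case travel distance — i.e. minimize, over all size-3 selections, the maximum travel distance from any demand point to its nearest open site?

Open {A, B, D}.
  Farthest demand point is Z6 at travel distance 16 (to A); all others are ≤ 16.
With {A, C, D} the worst case is 16.
With {B, C, D} the worst case is 20.
No size-3 selection achieves below 16.

16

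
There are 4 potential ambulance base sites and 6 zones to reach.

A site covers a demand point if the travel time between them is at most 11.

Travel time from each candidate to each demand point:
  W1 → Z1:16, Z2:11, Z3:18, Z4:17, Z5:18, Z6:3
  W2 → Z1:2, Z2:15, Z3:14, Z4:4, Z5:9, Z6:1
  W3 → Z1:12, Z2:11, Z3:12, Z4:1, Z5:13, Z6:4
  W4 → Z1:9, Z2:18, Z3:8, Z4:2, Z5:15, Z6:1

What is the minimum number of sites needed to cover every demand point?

3

Coverage sets (demand points within 11 of each site):
  W1: {Z2, Z6}
  W2: {Z1, Z4, Z5, Z6}
  W3: {Z2, Z4, Z6}
  W4: {Z1, Z3, Z4, Z6}
No 2 sites suffice: every size-2 union leaves at least one demand point uncovered.
But {W1, W2, W4} covers everything, so the minimum is 3.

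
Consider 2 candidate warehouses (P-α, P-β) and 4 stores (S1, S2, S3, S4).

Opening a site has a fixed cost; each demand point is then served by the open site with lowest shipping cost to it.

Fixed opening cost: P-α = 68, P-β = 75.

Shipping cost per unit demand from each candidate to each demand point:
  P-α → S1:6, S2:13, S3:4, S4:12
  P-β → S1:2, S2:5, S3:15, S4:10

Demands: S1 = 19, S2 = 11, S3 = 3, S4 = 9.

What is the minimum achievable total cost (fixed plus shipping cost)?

303

Open {P-β}: assign each demand point to its cheapest open site.
  S1→P-β 19×2=38, S2→P-β 11×5=55, S3→P-β 3×15=45, S4→P-β 9×10=90
  shipping cost 228, fixed 75 → total 303.
Compare {P-α, P-β}: shipping cost 195 + fixed 143 = 338.
Compare {P-α}: shipping cost 377 + fixed 68 = 445.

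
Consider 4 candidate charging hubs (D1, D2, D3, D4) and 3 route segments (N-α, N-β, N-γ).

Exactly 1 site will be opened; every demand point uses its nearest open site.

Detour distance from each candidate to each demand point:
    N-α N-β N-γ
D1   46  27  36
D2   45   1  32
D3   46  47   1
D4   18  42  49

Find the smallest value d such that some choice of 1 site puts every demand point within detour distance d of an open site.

Open {D2}.
  Farthest demand point is N-α at detour distance 45 (to D2); all others are ≤ 45.
With {D1} the worst case is 46.
With {D3} the worst case is 47.
No size-1 selection achieves below 45.

45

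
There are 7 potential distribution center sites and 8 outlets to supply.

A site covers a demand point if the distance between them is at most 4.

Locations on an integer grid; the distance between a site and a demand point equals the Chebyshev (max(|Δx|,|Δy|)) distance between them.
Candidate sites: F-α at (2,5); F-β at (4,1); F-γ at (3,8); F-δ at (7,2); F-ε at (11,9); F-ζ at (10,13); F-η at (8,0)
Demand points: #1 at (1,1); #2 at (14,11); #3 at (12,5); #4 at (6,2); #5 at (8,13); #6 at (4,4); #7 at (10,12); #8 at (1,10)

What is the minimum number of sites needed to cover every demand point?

3

Coverage sets (demand points within 4 of each site):
  F-α: {#1, #4, #6}
  F-β: {#1, #4, #6}
  F-γ: {#6, #8}
  F-δ: {#4, #6}
  F-ε: {#2, #3, #5, #7}
  F-ζ: {#2, #5, #7}
  F-η: {#4, #6}
No 2 sites suffice: every size-2 union leaves at least one demand point uncovered.
But {F-α, F-γ, F-ε} covers everything, so the minimum is 3.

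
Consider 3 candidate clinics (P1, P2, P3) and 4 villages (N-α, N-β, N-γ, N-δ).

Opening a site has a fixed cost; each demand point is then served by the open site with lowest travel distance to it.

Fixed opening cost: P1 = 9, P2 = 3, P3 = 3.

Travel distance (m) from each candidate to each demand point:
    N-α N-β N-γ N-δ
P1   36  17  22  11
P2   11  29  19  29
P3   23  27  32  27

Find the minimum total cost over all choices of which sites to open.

Open {P1, P2}: assign each demand point to its cheapest open site.
  N-α→P2 11, N-β→P1 17, N-γ→P2 19, N-δ→P1 11
  travel distance 58, fixed 12 → total 70.
Compare {P1, P2, P3}: travel distance 58 + fixed 15 = 73.
Compare {P1, P3}: travel distance 73 + fixed 12 = 85.
Compare {P2, P3}: travel distance 84 + fixed 6 = 90.
All other subsets cost ≥ 73. Minimum total cost: 70.

70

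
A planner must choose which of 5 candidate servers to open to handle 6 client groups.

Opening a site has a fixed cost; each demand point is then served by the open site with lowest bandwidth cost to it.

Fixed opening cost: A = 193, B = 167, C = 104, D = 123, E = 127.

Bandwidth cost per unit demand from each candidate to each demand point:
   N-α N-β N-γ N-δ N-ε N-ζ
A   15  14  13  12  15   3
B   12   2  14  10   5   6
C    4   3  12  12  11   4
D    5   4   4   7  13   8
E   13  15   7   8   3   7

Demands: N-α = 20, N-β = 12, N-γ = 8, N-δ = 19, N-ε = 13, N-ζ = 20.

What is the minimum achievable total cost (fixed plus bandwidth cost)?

674

Open {C, E}: assign each demand point to its cheapest open site.
  N-α→C 20×4=80, N-β→C 12×3=36, N-γ→E 8×7=56, N-δ→E 19×8=152, N-ε→E 13×3=39, N-ζ→C 20×4=80
  bandwidth cost 443, fixed 231 → total 674.
Compare {C, D}: bandwidth cost 504 + fixed 227 = 731.
Compare {D, E}: bandwidth cost 492 + fixed 250 = 742.
Compare {C, D, E}: bandwidth cost 400 + fixed 354 = 754.
All other subsets cost ≥ 731. Minimum total cost: 674.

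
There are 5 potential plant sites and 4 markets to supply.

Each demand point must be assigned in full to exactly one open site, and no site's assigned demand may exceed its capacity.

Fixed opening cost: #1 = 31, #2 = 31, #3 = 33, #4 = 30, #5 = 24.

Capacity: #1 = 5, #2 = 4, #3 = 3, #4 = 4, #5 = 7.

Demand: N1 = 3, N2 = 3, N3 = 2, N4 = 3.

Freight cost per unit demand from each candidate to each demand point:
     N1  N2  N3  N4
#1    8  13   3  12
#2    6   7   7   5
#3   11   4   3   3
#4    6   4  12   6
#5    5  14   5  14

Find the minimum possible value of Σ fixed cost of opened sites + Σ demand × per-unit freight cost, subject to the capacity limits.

Open {#3, #4, #5}; cheapest assignment that respects the capacities:
  #3 (cap 3, load 3): N4 — cost 3×3 = 9
  #4 (cap 4, load 3): N2 — cost 3×4 = 12
  #5 (cap 7, load 5): N1, N3 — cost 3×5 + 2×5 = 25
  Shipping 46, fixed 87 → total 133.
  Any other capacity-feasible assignment to {#3, #4, #5} ships for at least 46.
Compare {#2, #4, #5}: its best feasible assignment gives total 137.
Compare {#2, #3, #5}: its best feasible assignment gives total 140.
Every other set of open sites that can feasibly serve all demand totals ≥ 137 even under its best assignment. Minimum: 133.

133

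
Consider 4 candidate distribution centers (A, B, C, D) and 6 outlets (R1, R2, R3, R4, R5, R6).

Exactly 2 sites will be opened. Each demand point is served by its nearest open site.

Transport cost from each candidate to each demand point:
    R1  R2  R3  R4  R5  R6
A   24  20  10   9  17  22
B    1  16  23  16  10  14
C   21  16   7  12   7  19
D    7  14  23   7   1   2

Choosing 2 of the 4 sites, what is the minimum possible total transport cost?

38

Open {C, D}.
  R1→D 7, R2→D 14, R3→C 7, R4→D 7, R5→D 1, R6→D 2  ⇒ total 38.
Compare {A, D}: total 41.
Compare {B, D}: total 48.
No size-2 selection does better; minimum is 38.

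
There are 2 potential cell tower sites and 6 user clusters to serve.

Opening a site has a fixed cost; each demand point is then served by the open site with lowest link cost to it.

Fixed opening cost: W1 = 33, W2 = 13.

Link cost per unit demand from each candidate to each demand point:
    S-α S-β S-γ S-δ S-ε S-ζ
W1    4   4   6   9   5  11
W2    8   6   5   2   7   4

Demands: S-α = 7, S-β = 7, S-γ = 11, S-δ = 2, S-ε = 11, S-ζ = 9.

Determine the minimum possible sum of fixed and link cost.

Open {W1, W2}: assign each demand point to its cheapest open site.
  S-α→W1 7×4=28, S-β→W1 7×4=28, S-γ→W2 11×5=55, S-δ→W2 2×2=4, S-ε→W1 11×5=55, S-ζ→W2 9×4=36
  link cost 206, fixed 46 → total 252.
Compare {W2}: link cost 270 + fixed 13 = 283.
Compare {W1}: link cost 294 + fixed 33 = 327.

252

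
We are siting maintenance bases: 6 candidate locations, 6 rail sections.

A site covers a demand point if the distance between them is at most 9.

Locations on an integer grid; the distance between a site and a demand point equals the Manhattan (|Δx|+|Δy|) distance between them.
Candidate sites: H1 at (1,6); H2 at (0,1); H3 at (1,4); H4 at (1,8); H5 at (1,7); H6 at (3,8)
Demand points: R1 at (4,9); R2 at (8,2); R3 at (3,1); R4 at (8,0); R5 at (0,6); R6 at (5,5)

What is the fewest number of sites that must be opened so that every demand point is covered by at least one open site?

2

Coverage sets (demand points within 9 of each site):
  H1: {R1, R3, R5, R6}
  H2: {R2, R3, R4, R5, R6}
  H3: {R1, R2, R3, R5, R6}
  H4: {R1, R3, R5, R6}
  H5: {R1, R3, R5, R6}
  H6: {R1, R3, R5, R6}
No single site covers all 6 demand points.
But {H1, H2} covers everything, so the minimum is 2.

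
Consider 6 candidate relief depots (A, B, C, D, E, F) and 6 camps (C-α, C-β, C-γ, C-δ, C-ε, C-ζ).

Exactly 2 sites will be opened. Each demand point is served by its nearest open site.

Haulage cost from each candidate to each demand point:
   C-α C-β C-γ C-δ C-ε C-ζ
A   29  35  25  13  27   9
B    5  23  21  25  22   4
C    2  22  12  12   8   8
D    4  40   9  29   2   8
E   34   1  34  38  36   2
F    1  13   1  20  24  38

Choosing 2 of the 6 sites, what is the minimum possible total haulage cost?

Open {C, E}.
  C-α→C 2, C-β→E 1, C-γ→C 12, C-δ→C 12, C-ε→C 8, C-ζ→E 2  ⇒ total 37.
Compare {C, F}: total 43.
Compare {D, F}: total 45.
No size-2 selection does better; minimum is 37.

37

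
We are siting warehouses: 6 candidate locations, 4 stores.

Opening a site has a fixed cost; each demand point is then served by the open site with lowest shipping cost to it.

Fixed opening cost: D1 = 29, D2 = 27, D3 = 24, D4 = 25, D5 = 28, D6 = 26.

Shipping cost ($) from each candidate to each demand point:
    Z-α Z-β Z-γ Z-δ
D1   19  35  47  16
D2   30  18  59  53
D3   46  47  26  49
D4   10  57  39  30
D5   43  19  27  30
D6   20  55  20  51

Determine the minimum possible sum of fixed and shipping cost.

Open {D1, D5}: assign each demand point to its cheapest open site.
  Z-α→D1 19, Z-β→D5 19, Z-γ→D5 27, Z-δ→D1 16
  shipping cost 81, fixed 57 → total 138.
Compare {D4, D5}: shipping cost 86 + fixed 53 = 139.
Compare {D5, D6}: shipping cost 89 + fixed 54 = 143.
Compare {D1, D6}: shipping cost 90 + fixed 55 = 145.
All other subsets cost ≥ 139. Minimum total cost: 138.

138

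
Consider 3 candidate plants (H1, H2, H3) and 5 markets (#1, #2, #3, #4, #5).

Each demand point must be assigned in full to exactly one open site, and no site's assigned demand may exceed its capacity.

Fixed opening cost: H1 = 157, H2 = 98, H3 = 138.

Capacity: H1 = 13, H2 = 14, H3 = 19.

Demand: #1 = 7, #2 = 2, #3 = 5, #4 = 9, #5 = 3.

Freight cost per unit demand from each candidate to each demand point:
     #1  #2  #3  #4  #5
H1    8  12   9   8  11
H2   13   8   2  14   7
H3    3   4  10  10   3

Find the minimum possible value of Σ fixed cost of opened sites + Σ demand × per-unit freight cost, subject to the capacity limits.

382

Open {H2, H3}; cheapest assignment that respects the capacities:
  H2 (cap 14, load 7): #2, #3 — cost 2×8 + 5×2 = 26
  H3 (cap 19, load 19): #1, #4, #5 — cost 7×3 + 9×10 + 3×3 = 120
  Shipping 146, fixed 236 → total 382.
  Any other capacity-feasible assignment to {H2, H3} ships for at least 146.
Compare {H1, H3}: its best feasible assignment gives total 455.
Compare {H1, H2}: its best feasible assignment gives total 477.
Every other set of open sites that can feasibly serve all demand totals ≥ 455 even under its best assignment. Minimum: 382.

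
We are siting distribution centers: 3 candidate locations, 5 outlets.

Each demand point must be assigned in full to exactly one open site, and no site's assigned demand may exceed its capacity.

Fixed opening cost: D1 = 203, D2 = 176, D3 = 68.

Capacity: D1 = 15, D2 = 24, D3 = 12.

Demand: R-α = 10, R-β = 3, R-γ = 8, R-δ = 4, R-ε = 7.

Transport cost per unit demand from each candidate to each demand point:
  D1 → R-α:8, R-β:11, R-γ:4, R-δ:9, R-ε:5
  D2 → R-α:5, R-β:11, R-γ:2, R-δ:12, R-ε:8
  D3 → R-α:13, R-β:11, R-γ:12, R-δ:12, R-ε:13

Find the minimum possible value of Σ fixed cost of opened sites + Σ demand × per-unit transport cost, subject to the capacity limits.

482

Open {D2, D3}; cheapest assignment that respects the capacities:
  D2 (cap 24, load 22): R-α, R-γ, R-δ — cost 10×5 + 8×2 + 4×12 = 114
  D3 (cap 12, load 10): R-β, R-ε — cost 3×11 + 7×13 = 124
  Shipping 238, fixed 244 → total 482.
  Any other capacity-feasible assignment to {D2, D3} ships for at least 238.
Compare {D1, D2}: its best feasible assignment gives total 549.
Compare {D1, D2, D3}: its best feasible assignment gives total 617.
Every other set of open sites that can feasibly serve all demand totals ≥ 549 even under its best assignment. Minimum: 482.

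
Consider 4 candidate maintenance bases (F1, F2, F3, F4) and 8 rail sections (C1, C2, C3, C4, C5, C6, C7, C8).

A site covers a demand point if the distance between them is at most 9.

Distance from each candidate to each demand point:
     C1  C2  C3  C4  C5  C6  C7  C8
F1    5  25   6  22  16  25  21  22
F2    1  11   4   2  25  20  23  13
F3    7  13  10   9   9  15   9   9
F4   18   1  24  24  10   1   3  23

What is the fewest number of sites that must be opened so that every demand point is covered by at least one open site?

Coverage sets (demand points within 9 of each site):
  F1: {C1, C3}
  F2: {C1, C3, C4}
  F3: {C1, C4, C5, C7, C8}
  F4: {C2, C6, C7}
No 2 sites suffice: every size-2 union leaves at least one demand point uncovered.
But {F1, F3, F4} covers everything, so the minimum is 3.

3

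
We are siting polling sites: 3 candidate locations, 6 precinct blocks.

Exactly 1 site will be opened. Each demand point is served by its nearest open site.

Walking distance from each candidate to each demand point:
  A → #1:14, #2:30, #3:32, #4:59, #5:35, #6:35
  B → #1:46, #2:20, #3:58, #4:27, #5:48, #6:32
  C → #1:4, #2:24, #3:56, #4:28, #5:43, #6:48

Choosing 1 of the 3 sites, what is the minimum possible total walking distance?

203

Open {C}.
  #1→C 4, #2→C 24, #3→C 56, #4→C 28, #5→C 43, #6→C 48  ⇒ total 203.
Compare {A}: total 205.
Compare {B}: total 231.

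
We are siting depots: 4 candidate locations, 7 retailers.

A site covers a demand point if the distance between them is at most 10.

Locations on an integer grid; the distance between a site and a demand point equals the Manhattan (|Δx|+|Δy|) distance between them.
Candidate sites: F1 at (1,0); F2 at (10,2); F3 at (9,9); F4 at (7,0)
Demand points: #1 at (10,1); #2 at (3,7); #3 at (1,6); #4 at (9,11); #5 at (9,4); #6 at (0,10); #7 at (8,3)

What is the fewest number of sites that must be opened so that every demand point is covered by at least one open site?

Coverage sets (demand points within 10 of each site):
  F1: {#1, #2, #3, #7}
  F2: {#1, #4, #5, #7}
  F3: {#1, #2, #4, #5, #6, #7}
  F4: {#1, #5, #7}
No single site covers all 7 demand points.
But {F1, F3} covers everything, so the minimum is 2.

2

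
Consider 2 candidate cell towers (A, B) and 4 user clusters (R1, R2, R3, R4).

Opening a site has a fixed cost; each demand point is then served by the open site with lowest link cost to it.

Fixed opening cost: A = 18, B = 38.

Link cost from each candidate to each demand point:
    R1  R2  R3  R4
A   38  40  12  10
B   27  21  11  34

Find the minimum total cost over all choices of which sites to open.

118

Open {A}: assign each demand point to its cheapest open site.
  R1→A 38, R2→A 40, R3→A 12, R4→A 10
  link cost 100, fixed 18 → total 118.
Compare {A, B}: link cost 69 + fixed 56 = 125.
Compare {B}: link cost 93 + fixed 38 = 131.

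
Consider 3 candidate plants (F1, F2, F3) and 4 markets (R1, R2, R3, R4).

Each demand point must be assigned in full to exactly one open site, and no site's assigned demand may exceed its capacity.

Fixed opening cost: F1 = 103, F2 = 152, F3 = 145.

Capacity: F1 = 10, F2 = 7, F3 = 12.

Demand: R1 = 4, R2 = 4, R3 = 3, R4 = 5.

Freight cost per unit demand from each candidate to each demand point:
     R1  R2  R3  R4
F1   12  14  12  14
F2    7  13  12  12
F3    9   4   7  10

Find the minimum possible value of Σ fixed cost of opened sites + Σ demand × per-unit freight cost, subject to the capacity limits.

Open {F1, F3}; cheapest assignment that respects the capacities:
  F1 (cap 10, load 4): R1 — cost 4×12 = 48
  F3 (cap 12, load 12): R2, R3, R4 — cost 4×4 + 3×7 + 5×10 = 87
  Shipping 135, fixed 248 → total 383.
  Any other capacity-feasible assignment to {F1, F3} ships for at least 135.
Compare {F2, F3}: its best feasible assignment gives total 412.
Compare {F1, F2}: its best feasible assignment gives total 445.
Every other set of open sites that can feasibly serve all demand totals ≥ 412 even under its best assignment. Minimum: 383.

383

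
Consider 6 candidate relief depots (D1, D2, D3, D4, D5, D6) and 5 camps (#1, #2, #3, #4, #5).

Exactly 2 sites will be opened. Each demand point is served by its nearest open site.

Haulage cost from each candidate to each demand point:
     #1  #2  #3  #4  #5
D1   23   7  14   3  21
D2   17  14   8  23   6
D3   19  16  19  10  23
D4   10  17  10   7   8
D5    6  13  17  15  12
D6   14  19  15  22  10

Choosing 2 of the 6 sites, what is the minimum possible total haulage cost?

Open {D1, D4}.
  #1→D4 10, #2→D1 7, #3→D4 10, #4→D1 3, #5→D4 8  ⇒ total 38.
Compare {D1, D2}: total 41.
Compare {D1, D5}: total 42.
No size-2 selection does better; minimum is 38.

38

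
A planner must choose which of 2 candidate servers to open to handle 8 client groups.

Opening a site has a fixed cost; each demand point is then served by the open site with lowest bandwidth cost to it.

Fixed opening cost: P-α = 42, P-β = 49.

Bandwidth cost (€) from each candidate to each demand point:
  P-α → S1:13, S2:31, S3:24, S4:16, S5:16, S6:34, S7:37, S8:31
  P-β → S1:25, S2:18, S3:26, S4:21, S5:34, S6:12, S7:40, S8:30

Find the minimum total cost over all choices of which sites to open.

244

Open {P-α}: assign each demand point to its cheapest open site.
  S1→P-α 13, S2→P-α 31, S3→P-α 24, S4→P-α 16, S5→P-α 16, S6→P-α 34, S7→P-α 37, S8→P-α 31
  bandwidth cost 202, fixed 42 → total 244.
Compare {P-β}: bandwidth cost 206 + fixed 49 = 255.
Compare {P-α, P-β}: bandwidth cost 166 + fixed 91 = 257.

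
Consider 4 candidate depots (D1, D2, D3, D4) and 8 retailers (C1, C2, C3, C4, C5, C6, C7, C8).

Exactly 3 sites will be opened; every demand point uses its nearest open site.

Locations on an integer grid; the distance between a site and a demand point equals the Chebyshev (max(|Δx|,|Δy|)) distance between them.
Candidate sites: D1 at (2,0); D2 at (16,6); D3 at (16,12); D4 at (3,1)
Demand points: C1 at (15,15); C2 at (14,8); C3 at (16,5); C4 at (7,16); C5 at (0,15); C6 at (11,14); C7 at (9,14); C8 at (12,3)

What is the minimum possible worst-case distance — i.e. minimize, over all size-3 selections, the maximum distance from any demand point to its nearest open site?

Open {D1, D2, D4}.
  Farthest demand point is C5 at distance 14 (to D4); all others are ≤ 14.
With {D1, D3, D4} the worst case is 14.
With {D2, D3, D4} the worst case is 14.
No size-3 selection achieves below 14.

14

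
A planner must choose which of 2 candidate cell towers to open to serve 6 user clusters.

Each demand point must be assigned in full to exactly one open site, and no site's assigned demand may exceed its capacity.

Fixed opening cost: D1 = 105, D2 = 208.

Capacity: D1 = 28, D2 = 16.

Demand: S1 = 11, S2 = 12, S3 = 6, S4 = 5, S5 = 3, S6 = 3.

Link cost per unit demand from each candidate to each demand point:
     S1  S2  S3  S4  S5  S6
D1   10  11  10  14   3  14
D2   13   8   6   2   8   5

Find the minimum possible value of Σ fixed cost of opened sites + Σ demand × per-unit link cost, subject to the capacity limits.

Open {D1, D2}; cheapest assignment that respects the capacities:
  D1 (cap 28, load 26): S1, S2, S5 — cost 11×10 + 12×11 + 3×3 = 251
  D2 (cap 16, load 14): S3, S4, S6 — cost 6×6 + 5×2 + 3×5 = 61
  Shipping 312, fixed 313 → total 625.
  Any other capacity-feasible assignment to {D1, D2} ships for at least 312.
Total demand is 40 and no other set of sites has combined capacity ≥ 40, so {D1, D2} is the only feasible choice of open sites. Minimum: 625.

625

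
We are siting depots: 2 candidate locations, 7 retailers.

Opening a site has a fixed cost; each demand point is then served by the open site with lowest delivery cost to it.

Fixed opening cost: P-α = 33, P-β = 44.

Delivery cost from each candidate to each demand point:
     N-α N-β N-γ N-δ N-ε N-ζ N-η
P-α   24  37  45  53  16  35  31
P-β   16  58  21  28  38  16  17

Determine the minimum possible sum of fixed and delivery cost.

228

Open {P-α, P-β}: assign each demand point to its cheapest open site.
  N-α→P-β 16, N-β→P-α 37, N-γ→P-β 21, N-δ→P-β 28, N-ε→P-α 16, N-ζ→P-β 16, N-η→P-β 17
  delivery cost 151, fixed 77 → total 228.
Compare {P-β}: delivery cost 194 + fixed 44 = 238.
Compare {P-α}: delivery cost 241 + fixed 33 = 274.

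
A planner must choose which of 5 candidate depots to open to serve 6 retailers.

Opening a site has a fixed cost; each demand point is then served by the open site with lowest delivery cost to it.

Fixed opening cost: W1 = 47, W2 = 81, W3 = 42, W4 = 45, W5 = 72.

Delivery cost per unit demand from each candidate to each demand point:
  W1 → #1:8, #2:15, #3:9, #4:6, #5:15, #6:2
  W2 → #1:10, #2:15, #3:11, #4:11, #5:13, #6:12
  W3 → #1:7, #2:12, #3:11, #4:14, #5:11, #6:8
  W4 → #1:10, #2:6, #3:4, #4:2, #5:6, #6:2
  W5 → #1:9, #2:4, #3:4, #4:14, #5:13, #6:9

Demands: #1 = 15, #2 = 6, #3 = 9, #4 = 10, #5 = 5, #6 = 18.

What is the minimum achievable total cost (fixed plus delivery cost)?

Open {W3, W4}: assign each demand point to its cheapest open site.
  #1→W3 15×7=105, #2→W4 6×6=36, #3→W4 9×4=36, #4→W4 10×2=20, #5→W4 5×6=30, #6→W4 18×2=36
  delivery cost 263, fixed 87 → total 350.
Compare {W4}: delivery cost 308 + fixed 45 = 353.
Compare {W1, W4}: delivery cost 278 + fixed 92 = 370.
Compare {W1, W3, W4}: delivery cost 263 + fixed 134 = 397.
All other subsets cost ≥ 353. Minimum total cost: 350.

350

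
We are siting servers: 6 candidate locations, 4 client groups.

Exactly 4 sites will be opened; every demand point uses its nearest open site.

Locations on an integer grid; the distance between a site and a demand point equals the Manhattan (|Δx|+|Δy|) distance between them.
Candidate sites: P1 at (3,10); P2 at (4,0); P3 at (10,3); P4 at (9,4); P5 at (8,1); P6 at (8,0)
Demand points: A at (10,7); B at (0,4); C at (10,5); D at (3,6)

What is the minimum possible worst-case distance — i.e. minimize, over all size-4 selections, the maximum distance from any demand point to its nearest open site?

Open {P1, P2, P3, P4}.
  Farthest demand point is B at distance 8 (to P2); all others are ≤ 8.
With {P1, P2, P3, P5} the worst case is 8.
With {P1, P2, P3, P6} the worst case is 8.
No size-4 selection achieves below 8.

8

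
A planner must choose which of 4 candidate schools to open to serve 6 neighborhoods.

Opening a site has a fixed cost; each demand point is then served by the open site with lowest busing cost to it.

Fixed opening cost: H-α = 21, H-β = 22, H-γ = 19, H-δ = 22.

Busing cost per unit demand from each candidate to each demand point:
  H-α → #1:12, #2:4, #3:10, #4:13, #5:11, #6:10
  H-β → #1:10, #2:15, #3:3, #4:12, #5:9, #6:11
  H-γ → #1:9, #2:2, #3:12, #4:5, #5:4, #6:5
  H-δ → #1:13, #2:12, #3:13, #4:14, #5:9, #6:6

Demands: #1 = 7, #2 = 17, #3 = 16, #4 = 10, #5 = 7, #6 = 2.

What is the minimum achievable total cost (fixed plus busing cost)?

274

Open {H-β, H-γ}: assign each demand point to its cheapest open site.
  #1→H-γ 7×9=63, #2→H-γ 17×2=34, #3→H-β 16×3=48, #4→H-γ 10×5=50, #5→H-γ 7×4=28, #6→H-γ 2×5=10
  busing cost 233, fixed 41 → total 274.
Compare {H-α, H-β, H-γ}: busing cost 233 + fixed 62 = 295.
Compare {H-β, H-γ, H-δ}: busing cost 233 + fixed 63 = 296.
Compare {H-α, H-β, H-γ, H-δ}: busing cost 233 + fixed 84 = 317.
All other subsets cost ≥ 295. Minimum total cost: 274.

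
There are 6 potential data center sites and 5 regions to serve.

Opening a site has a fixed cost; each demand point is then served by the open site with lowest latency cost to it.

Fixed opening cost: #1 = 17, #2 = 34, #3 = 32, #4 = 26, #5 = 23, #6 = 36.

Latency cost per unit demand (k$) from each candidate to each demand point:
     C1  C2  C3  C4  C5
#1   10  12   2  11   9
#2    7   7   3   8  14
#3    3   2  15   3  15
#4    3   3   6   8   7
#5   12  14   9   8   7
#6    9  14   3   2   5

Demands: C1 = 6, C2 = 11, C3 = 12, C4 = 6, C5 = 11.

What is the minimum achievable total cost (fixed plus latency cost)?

211

Open {#3, #6}: assign each demand point to its cheapest open site.
  C1→#3 6×3=18, C2→#3 11×2=22, C3→#6 12×3=36, C4→#6 6×2=12, C5→#6 11×5=55
  latency cost 143, fixed 68 → total 211.
Compare {#4, #6}: latency cost 154 + fixed 62 = 216.
Compare {#1, #3, #6}: latency cost 131 + fixed 85 = 216.
Compare {#1, #4, #6}: latency cost 142 + fixed 79 = 221.
All other subsets cost ≥ 216. Minimum total cost: 211.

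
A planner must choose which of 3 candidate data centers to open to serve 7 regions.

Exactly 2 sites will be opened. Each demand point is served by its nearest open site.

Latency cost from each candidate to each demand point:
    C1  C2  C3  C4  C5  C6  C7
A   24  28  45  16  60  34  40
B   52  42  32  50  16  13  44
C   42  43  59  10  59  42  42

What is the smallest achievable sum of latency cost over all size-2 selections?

Open {A, B}.
  C1→A 24, C2→A 28, C3→B 32, C4→A 16, C5→B 16, C6→B 13, C7→A 40  ⇒ total 169.
Compare {B, C}: total 197.
Compare {A, C}: total 240.

169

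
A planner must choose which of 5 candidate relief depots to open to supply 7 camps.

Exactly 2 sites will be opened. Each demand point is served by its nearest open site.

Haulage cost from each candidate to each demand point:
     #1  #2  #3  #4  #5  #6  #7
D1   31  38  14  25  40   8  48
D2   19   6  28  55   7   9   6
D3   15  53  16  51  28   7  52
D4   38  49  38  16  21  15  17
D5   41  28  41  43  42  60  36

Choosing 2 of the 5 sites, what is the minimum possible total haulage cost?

85

Open {D1, D2}.
  #1→D2 19, #2→D2 6, #3→D1 14, #4→D1 25, #5→D2 7, #6→D1 8, #7→D2 6  ⇒ total 85.
Compare {D2, D4}: total 91.
Compare {D2, D3}: total 108.
No size-2 selection does better; minimum is 85.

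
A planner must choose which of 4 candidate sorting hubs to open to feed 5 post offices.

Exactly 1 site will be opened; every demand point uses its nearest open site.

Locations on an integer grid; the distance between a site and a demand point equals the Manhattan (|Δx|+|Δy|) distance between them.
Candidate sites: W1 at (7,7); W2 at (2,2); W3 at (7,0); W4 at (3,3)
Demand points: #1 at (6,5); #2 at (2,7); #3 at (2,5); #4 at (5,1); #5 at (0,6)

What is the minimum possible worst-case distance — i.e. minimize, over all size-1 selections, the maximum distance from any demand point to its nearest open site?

Open {W4}.
  Farthest demand point is #5 at distance 6 (to W4); all others are ≤ 6.
With {W2} the worst case is 7.
With {W1} the worst case is 8.
No size-1 selection achieves below 6.

6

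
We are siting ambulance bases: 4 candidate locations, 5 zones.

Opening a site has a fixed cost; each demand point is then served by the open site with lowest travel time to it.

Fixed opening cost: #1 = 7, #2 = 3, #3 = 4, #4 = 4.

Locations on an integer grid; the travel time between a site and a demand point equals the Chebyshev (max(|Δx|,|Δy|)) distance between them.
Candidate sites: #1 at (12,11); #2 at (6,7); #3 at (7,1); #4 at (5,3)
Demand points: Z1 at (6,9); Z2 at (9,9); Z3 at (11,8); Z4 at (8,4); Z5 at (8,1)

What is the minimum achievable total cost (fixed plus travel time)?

Open {#2, #3}: assign each demand point to its cheapest open site.
  Z1→#2 2, Z2→#2 3, Z3→#2 5, Z4→#2 3, Z5→#3 1
  travel time 14, fixed 7 → total 21.
Compare {#2}: travel time 19 + fixed 3 = 22.
Compare {#2, #4}: travel time 16 + fixed 7 = 23.
Compare {#2, #3, #4}: travel time 14 + fixed 11 = 25.
All other subsets cost ≥ 22. Minimum total cost: 21.

21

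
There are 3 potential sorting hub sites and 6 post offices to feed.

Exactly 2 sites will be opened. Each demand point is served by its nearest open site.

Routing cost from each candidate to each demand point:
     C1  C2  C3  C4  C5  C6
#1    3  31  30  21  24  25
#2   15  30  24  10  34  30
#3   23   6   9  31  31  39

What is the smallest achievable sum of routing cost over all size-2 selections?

88

Open {#1, #3}.
  C1→#1 3, C2→#3 6, C3→#3 9, C4→#1 21, C5→#1 24, C6→#1 25  ⇒ total 88.
Compare {#2, #3}: total 101.
Compare {#1, #2}: total 116.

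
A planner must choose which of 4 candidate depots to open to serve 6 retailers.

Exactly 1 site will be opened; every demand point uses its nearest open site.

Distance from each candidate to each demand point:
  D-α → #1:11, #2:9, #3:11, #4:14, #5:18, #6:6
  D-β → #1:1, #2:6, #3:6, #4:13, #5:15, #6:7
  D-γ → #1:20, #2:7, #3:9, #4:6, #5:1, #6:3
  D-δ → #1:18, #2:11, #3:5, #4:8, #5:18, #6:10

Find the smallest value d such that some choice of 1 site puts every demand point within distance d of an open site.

15

Open {D-β}.
  Farthest demand point is #5 at distance 15 (to D-β); all others are ≤ 15.
With {D-α} the worst case is 18.
With {D-δ} the worst case is 18.
No size-1 selection achieves below 15.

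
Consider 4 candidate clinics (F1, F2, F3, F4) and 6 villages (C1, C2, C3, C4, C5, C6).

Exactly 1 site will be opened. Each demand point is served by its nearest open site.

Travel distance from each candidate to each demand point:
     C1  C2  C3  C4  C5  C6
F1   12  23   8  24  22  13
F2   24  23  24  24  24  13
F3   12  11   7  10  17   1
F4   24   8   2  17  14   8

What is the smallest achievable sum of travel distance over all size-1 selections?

58

Open {F3}.
  C1→F3 12, C2→F3 11, C3→F3 7, C4→F3 10, C5→F3 17, C6→F3 1  ⇒ total 58.
Compare {F4}: total 73.
Compare {F1}: total 102.
No size-1 selection does better; minimum is 58.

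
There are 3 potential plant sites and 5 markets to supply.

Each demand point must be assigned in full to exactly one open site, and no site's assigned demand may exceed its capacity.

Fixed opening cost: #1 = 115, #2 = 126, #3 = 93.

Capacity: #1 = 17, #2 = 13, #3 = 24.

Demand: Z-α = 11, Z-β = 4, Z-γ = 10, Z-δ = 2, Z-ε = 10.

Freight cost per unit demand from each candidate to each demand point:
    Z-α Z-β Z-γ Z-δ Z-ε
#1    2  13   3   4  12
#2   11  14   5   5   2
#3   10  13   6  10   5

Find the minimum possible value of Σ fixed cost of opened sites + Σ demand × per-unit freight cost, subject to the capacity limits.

Open {#1, #3}; cheapest assignment that respects the capacities:
  #1 (cap 17, load 17): Z-α, Z-β, Z-δ — cost 11×2 + 4×13 + 2×4 = 82
  #3 (cap 24, load 20): Z-γ, Z-ε — cost 10×6 + 10×5 = 110
  Shipping 192, fixed 208 → total 400.
  Any other capacity-feasible assignment to {#1, #3} ships for at least 192.
Compare {#1, #2, #3}: its best feasible assignment gives total 496.
Compare {#2, #3}: its best feasible assignment gives total 512.
Every other set of open sites that can feasibly serve all demand totals ≥ 496 even under its best assignment. Minimum: 400.

400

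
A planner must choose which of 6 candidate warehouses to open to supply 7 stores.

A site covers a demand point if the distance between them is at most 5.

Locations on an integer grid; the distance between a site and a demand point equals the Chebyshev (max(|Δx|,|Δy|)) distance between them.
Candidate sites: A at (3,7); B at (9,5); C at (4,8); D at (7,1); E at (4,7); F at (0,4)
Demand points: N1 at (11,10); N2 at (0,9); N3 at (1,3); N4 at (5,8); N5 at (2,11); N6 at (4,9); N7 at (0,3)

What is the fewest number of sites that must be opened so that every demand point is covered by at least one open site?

Coverage sets (demand points within 5 of each site):
  A: {N2, N3, N4, N5, N6, N7}
  B: {N1, N4, N6}
  C: {N2, N3, N4, N5, N6, N7}
  D: {}
  E: {N2, N3, N4, N5, N6, N7}
  F: {N2, N3, N4, N6, N7}
No single site covers all 7 demand points.
But {A, B} covers everything, so the minimum is 2.

2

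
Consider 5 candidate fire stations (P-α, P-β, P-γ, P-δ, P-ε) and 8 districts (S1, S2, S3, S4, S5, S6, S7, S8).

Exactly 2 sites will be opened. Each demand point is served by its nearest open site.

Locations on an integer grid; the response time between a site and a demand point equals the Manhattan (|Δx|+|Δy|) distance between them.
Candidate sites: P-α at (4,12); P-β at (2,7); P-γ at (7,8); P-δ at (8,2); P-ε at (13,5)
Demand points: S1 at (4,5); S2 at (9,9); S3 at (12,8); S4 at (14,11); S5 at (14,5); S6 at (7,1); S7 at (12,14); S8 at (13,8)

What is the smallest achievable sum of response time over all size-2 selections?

Open {P-γ, P-ε}.
  S1→P-γ 6, S2→P-γ 3, S3→P-ε 4, S4→P-ε 7, S5→P-ε 1, S6→P-γ 7, S7→P-ε 10, S8→P-ε 3  ⇒ total 41.
Compare {P-δ, P-ε}: total 42.
Compare {P-β, P-ε}: total 47.
No size-2 selection does better; minimum is 41.

41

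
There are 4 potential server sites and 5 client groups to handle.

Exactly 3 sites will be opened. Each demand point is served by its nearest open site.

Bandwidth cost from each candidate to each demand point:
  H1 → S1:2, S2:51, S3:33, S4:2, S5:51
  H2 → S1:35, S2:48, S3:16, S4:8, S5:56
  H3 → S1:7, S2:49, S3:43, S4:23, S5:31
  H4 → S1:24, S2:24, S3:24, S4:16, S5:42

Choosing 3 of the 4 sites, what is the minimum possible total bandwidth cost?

83

Open {H1, H3, H4}.
  S1→H1 2, S2→H4 24, S3→H4 24, S4→H1 2, S5→H3 31  ⇒ total 83.
Compare {H1, H2, H4}: total 86.
Compare {H2, H3, H4}: total 86.
No size-3 selection does better; minimum is 83.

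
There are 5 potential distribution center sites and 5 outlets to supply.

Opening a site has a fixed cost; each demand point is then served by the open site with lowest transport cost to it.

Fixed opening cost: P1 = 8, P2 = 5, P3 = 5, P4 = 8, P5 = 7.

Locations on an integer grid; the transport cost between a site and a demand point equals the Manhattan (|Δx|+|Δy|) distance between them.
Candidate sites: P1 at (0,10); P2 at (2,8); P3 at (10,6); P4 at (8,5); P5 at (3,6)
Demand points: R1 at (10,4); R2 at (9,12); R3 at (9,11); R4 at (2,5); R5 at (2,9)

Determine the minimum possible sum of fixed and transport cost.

Open {P2, P3}: assign each demand point to its cheapest open site.
  R1→P3 2, R2→P3 7, R3→P3 6, R4→P2 3, R5→P2 1
  transport cost 19, fixed 10 → total 29.
Compare {P3, P5}: transport cost 21 + fixed 12 = 33.
Compare {P2, P4}: transport cost 22 + fixed 13 = 35.
Compare {P2, P3, P5}: transport cost 18 + fixed 17 = 35.
All other subsets cost ≥ 33. Minimum total cost: 29.

29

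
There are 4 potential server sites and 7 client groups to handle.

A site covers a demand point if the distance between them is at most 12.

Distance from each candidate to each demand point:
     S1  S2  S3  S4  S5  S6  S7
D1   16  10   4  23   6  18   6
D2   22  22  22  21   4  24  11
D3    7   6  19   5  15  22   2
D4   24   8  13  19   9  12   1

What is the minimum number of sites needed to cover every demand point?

Coverage sets (demand points within 12 of each site):
  D1: {S2, S3, S5, S7}
  D2: {S5, S7}
  D3: {S1, S2, S4, S7}
  D4: {S2, S5, S6, S7}
No 2 sites suffice: every size-2 union leaves at least one demand point uncovered.
But {D1, D3, D4} covers everything, so the minimum is 3.

3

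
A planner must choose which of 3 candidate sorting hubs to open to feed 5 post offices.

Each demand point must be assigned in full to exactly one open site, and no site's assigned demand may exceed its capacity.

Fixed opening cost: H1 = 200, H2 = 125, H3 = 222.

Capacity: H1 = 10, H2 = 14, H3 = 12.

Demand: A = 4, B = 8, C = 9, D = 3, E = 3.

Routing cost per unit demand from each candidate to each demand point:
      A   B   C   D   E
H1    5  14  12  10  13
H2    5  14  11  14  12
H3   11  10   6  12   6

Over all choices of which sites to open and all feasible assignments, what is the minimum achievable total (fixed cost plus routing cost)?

781

Open {H1, H2, H3}; cheapest assignment that respects the capacities:
  H1 (cap 10, load 7): A, D — cost 4×5 + 3×10 = 50
  H2 (cap 14, load 8): B — cost 8×14 = 112
  H3 (cap 12, load 12): C, E — cost 9×6 + 3×6 = 72
  Shipping 234, fixed 547 → total 781.
  Any other capacity-feasible assignment to {H1, H2, H3} ships for at least 234.
Total demand is 27 and no other set of sites has combined capacity ≥ 27, so {H1, H2, H3} is the only feasible choice of open sites. Minimum: 781.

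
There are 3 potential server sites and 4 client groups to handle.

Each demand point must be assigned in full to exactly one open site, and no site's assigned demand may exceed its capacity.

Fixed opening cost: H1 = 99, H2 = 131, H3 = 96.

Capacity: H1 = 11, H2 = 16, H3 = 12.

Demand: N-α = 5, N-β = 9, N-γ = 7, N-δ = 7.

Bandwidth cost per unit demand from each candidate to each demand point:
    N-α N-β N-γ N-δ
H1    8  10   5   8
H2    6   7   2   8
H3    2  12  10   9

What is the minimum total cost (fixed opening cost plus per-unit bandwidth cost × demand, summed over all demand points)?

377

Open {H2, H3}; cheapest assignment that respects the capacities:
  H2 (cap 16, load 16): N-β, N-γ — cost 9×7 + 7×2 = 77
  H3 (cap 12, load 12): N-α, N-δ — cost 5×2 + 7×9 = 73
  Shipping 150, fixed 227 → total 377.
  Any other capacity-feasible assignment to {H2, H3} ships for at least 150.
Compare {H1, H2, H3}: its best feasible assignment gives total 469.
Every other set of open sites that can feasibly serve all demand totals ≥ 469 even under its best assignment. Minimum: 377.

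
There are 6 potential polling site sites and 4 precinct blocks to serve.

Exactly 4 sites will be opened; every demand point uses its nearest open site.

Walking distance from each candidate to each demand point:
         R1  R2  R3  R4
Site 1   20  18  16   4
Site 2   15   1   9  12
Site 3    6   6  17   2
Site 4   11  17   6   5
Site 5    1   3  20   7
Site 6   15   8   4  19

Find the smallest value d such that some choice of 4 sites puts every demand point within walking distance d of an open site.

4

Open {Site 1, Site 2, Site 5, Site 6}.
  Farthest demand point is R3 at walking distance 4 (to Site 6); all others are ≤ 4.
With {Site 1, Site 3, Site 5, Site 6} the worst case is 4.
With {Site 1, Site 4, Site 5, Site 6} the worst case is 4.
No size-4 selection achieves below 4.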